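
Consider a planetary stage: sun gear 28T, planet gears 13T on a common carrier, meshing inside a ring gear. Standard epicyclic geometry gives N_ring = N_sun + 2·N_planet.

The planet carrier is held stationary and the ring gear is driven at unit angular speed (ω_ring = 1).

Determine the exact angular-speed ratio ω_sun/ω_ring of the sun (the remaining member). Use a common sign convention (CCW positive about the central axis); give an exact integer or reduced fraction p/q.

-27/14

N_ring = 28 + 2·13 = 54
28(ω_s−ω_c) = −54(ω_r−ω_c),  ω_c=0, ω_r=1
ω_s = 0 − (54/28)(1−0) = -27/14
ω_s/ω_r = -27/14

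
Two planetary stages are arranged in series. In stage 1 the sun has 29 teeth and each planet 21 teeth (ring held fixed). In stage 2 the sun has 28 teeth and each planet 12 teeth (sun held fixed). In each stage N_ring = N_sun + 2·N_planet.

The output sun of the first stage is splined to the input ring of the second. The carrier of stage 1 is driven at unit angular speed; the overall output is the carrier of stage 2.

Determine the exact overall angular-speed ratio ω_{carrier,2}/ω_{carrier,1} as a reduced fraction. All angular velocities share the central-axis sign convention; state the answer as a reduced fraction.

65/29

Stage 1: N_ring = 29 + 2·21 = 71
Stage 1: 29(ω_s−ω_c) = −71(ω_r−ω_c),  ω_r=0, ω_c=1
Stage 1: ω_s = 1 − (71/29)(0−1) = 100/29
  ⇒ ω_s¹/ω_c¹ = 100/29
Stage 2: N_ring = 28 + 2·12 = 52
Stage 2: 28(ω_s−ω_c) = −52(ω_r−ω_c),  ω_s=0, ω_r=1
Stage 2: 28(0−ω_c) = −52(1−ω_c)  ⇒  80ω_c = 52  ⇒  ω_c = 13/20
  ⇒ ω_c²/ω_r² = 13/20
Coupling ω_r² = ω_s¹ ⇒ overall = 100/29 × 13/20 = 65/29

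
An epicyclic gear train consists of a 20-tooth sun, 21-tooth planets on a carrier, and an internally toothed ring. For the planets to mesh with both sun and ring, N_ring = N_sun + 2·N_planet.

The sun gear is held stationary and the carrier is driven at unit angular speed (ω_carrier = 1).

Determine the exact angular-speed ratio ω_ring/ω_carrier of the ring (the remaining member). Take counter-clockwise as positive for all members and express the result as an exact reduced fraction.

N_ring = 20 + 2·21 = 62
20(ω_s−ω_c) = −62(ω_r−ω_c),  ω_s=0, ω_c=1
ω_r = 1 − (20/62)(0−1) = 41/31
ω_r/ω_c = 41/31

41/31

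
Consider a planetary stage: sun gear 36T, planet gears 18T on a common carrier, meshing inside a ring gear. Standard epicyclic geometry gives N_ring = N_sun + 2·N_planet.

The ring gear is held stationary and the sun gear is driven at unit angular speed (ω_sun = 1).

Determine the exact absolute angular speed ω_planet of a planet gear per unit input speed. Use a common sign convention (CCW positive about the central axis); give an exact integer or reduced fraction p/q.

N_ring = 36 + 2·18 = 72
36(ω_s−ω_c) = −72(ω_r−ω_c),  ω_r=0, ω_s=1
36(1−ω_c) = −72(0−ω_c)  ⇒  108ω_c = 36  ⇒  ω_c = 1/3
sun–planet: 36·(1−1/3) = −18·(ω_p−ω_c)  ⇒  ω_p−ω_c = −(36/18)·(2/3) = -4/3
ω_p = 1/3 − 4/3 = -1

-1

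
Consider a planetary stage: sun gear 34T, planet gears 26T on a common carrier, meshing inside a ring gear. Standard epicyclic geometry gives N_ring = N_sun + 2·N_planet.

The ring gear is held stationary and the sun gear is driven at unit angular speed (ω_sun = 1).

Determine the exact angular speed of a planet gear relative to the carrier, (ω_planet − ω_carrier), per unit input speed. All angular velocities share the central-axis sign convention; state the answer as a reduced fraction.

N_ring = 34 + 2·26 = 86
34(ω_s−ω_c) = −86(ω_r−ω_c),  ω_r=0, ω_s=1
34(1−ω_c) = −86(0−ω_c)  ⇒  120ω_c = 34  ⇒  ω_c = 17/60
sun–planet: 34·(1−17/60) = −26·(ω_p−ω_c)  ⇒  ω_p−ω_c = −(34/26)·(43/60) = -731/780

-731/780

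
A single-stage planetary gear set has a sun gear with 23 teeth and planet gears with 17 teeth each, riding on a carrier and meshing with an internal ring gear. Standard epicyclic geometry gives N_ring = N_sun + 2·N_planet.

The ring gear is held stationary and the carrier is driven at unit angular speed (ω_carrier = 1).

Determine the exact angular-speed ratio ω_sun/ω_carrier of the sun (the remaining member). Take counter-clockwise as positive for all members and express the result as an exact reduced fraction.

N_ring = 23 + 2·17 = 57
23(ω_s−ω_c) = −57(ω_r−ω_c),  ω_r=0, ω_c=1
ω_s = 1 − (57/23)(0−1) = 80/23
ω_s/ω_c = 80/23

80/23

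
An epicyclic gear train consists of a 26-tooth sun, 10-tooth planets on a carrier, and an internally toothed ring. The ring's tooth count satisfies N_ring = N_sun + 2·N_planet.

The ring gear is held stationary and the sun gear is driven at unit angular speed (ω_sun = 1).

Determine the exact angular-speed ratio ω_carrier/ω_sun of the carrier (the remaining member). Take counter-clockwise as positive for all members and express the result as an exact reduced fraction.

13/36

N_ring = 26 + 2·10 = 46
26(ω_s−ω_c) = −46(ω_r−ω_c),  ω_r=0, ω_s=1
26(1−ω_c) = −46(0−ω_c)  ⇒  72ω_c = 26  ⇒  ω_c = 13/36
ω_c/ω_s = 13/36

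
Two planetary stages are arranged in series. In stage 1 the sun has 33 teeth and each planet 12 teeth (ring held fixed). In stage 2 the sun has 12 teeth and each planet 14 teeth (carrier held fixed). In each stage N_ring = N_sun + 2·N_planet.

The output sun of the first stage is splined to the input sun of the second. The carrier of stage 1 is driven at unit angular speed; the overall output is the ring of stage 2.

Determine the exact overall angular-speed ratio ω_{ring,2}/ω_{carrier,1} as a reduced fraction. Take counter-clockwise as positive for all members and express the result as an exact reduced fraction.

-9/11

Stage 1: N_ring = 33 + 2·12 = 57
Stage 1: 33(ω_s−ω_c) = −57(ω_r−ω_c),  ω_r=0, ω_c=1
Stage 1: ω_s = 1 − (57/33)(0−1) = 30/11
  ⇒ ω_s¹/ω_c¹ = 30/11
Stage 2: N_ring = 12 + 2·14 = 40
Stage 2: 12(ω_s−ω_c) = −40(ω_r−ω_c),  ω_c=0, ω_s=1
Stage 2: ω_r = 0 − (12/40)(1−0) = -3/10
  ⇒ ω_r²/ω_s² = -3/10
Coupling ω_s² = ω_s¹ ⇒ overall = 30/11 × -3/10 = -9/11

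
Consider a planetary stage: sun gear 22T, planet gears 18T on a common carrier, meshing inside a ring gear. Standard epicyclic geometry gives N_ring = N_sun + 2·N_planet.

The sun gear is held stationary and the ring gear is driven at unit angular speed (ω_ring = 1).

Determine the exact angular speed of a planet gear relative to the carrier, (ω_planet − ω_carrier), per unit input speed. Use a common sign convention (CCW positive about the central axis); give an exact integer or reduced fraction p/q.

319/360

N_ring = 22 + 2·18 = 58
22(ω_s−ω_c) = −58(ω_r−ω_c),  ω_s=0, ω_r=1
22(0−ω_c) = −58(1−ω_c)  ⇒  80ω_c = 58  ⇒  ω_c = 29/40
sun–planet: 22·(0−29/40) = −18·(ω_p−ω_c)  ⇒  ω_p−ω_c = −(22/18)·(-29/40) = 319/360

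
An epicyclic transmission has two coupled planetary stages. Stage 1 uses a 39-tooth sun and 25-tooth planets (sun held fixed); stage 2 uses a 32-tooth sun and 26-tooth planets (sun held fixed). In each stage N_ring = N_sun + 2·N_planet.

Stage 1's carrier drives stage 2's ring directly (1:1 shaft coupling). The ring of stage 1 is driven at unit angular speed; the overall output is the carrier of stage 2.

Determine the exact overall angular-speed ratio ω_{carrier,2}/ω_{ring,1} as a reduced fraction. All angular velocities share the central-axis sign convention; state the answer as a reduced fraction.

Stage 1: N_ring = 39 + 2·25 = 89
Stage 1: 39(ω_s−ω_c) = −89(ω_r−ω_c),  ω_s=0, ω_r=1
Stage 1: 39(0−ω_c) = −89(1−ω_c)  ⇒  128ω_c = 89  ⇒  ω_c = 89/128
  ⇒ ω_c¹/ω_r¹ = 89/128
Stage 2: N_ring = 32 + 2·26 = 84
Stage 2: 32(ω_s−ω_c) = −84(ω_r−ω_c),  ω_s=0, ω_r=1
Stage 2: 32(0−ω_c) = −84(1−ω_c)  ⇒  116ω_c = 84  ⇒  ω_c = 21/29
  ⇒ ω_c²/ω_r² = 21/29
Coupling ω_r² = ω_c¹ ⇒ overall = 89/128 × 21/29 = 1869/3712

1869/3712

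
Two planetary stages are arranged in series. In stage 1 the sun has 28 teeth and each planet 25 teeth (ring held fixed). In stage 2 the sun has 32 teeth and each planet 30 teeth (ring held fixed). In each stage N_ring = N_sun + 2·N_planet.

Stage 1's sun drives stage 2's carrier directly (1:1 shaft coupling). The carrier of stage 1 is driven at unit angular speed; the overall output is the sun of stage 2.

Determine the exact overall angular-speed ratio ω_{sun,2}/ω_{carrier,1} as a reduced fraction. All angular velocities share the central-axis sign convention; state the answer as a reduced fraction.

Stage 1: N_ring = 28 + 2·25 = 78
Stage 1: 28(ω_s−ω_c) = −78(ω_r−ω_c),  ω_r=0, ω_c=1
Stage 1: ω_s = 1 − (78/28)(0−1) = 53/14
  ⇒ ω_s¹/ω_c¹ = 53/14
Stage 2: N_ring = 32 + 2·30 = 92
Stage 2: 32(ω_s−ω_c) = −92(ω_r−ω_c),  ω_r=0, ω_c=1
Stage 2: ω_s = 1 − (92/32)(0−1) = 31/8
  ⇒ ω_s²/ω_c² = 31/8
Coupling ω_c² = ω_s¹ ⇒ overall = 53/14 × 31/8 = 1643/112

1643/112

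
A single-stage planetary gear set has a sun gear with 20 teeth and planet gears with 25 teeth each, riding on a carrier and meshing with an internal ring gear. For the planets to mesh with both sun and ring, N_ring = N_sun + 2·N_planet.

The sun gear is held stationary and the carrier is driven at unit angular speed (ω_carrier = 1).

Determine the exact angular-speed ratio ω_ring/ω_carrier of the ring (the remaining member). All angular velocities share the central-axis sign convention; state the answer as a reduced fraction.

9/7

N_ring = 20 + 2·25 = 70
20(ω_s−ω_c) = −70(ω_r−ω_c),  ω_s=0, ω_c=1
ω_r = 1 − (20/70)(0−1) = 9/7
ω_r/ω_c = 9/7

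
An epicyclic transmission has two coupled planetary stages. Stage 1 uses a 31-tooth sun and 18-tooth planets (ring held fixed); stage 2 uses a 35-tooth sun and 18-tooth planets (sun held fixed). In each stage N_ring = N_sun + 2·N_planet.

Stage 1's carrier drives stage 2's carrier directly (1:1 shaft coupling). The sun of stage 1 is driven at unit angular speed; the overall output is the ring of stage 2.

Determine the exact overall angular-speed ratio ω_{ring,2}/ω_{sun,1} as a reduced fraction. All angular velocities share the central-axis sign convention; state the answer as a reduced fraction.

1643/3479

Stage 1: N_ring = 31 + 2·18 = 67
Stage 1: 31(ω_s−ω_c) = −67(ω_r−ω_c),  ω_r=0, ω_s=1
Stage 1: 31(1−ω_c) = −67(0−ω_c)  ⇒  98ω_c = 31  ⇒  ω_c = 31/98
  ⇒ ω_c¹/ω_s¹ = 31/98
Stage 2: N_ring = 35 + 2·18 = 71
Stage 2: 35(ω_s−ω_c) = −71(ω_r−ω_c),  ω_s=0, ω_c=1
Stage 2: ω_r = 1 − (35/71)(0−1) = 106/71
  ⇒ ω_r²/ω_c² = 106/71
Coupling ω_c² = ω_c¹ ⇒ overall = 31/98 × 106/71 = 1643/3479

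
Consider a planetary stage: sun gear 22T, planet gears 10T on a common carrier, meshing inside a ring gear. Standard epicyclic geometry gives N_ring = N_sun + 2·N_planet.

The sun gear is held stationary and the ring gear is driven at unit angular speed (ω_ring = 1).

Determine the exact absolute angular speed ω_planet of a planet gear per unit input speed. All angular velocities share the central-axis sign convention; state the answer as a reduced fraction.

N_ring = 22 + 2·10 = 42
22(ω_s−ω_c) = −42(ω_r−ω_c),  ω_s=0, ω_r=1
22(0−ω_c) = −42(1−ω_c)  ⇒  64ω_c = 42  ⇒  ω_c = 21/32
sun–planet: 22·(0−21/32) = −10·(ω_p−ω_c)  ⇒  ω_p−ω_c = −(22/10)·(-21/32) = 231/160
ω_p = 21/32 + 231/160 = 21/10

21/10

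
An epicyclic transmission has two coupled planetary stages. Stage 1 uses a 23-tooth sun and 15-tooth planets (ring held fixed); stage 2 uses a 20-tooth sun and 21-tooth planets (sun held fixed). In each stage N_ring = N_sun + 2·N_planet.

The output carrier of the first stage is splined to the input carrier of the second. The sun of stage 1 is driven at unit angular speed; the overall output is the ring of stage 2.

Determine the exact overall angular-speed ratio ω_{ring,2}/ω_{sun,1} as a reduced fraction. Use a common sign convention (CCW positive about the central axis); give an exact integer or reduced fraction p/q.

943/2356

Stage 1: N_ring = 23 + 2·15 = 53
Stage 1: 23(ω_s−ω_c) = −53(ω_r−ω_c),  ω_r=0, ω_s=1
Stage 1: 23(1−ω_c) = −53(0−ω_c)  ⇒  76ω_c = 23  ⇒  ω_c = 23/76
  ⇒ ω_c¹/ω_s¹ = 23/76
Stage 2: N_ring = 20 + 2·21 = 62
Stage 2: 20(ω_s−ω_c) = −62(ω_r−ω_c),  ω_s=0, ω_c=1
Stage 2: ω_r = 1 − (20/62)(0−1) = 41/31
  ⇒ ω_r²/ω_c² = 41/31
Coupling ω_c² = ω_c¹ ⇒ overall = 23/76 × 41/31 = 943/2356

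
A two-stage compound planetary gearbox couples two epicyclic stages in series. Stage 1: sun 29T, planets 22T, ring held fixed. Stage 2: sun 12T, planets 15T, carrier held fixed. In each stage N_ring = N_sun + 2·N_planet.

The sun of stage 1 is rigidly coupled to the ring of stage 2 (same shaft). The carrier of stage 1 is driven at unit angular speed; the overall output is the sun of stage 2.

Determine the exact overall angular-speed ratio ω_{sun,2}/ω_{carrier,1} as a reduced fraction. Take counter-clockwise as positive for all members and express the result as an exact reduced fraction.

Stage 1: N_ring = 29 + 2·22 = 73
Stage 1: 29(ω_s−ω_c) = −73(ω_r−ω_c),  ω_r=0, ω_c=1
Stage 1: ω_s = 1 − (73/29)(0−1) = 102/29
  ⇒ ω_s¹/ω_c¹ = 102/29
Stage 2: N_ring = 12 + 2·15 = 42
Stage 2: 12(ω_s−ω_c) = −42(ω_r−ω_c),  ω_c=0, ω_r=1
Stage 2: ω_s = 0 − (42/12)(1−0) = -7/2
  ⇒ ω_s²/ω_r² = -7/2
Coupling ω_r² = ω_s¹ ⇒ overall = 102/29 × -7/2 = -357/29

-357/29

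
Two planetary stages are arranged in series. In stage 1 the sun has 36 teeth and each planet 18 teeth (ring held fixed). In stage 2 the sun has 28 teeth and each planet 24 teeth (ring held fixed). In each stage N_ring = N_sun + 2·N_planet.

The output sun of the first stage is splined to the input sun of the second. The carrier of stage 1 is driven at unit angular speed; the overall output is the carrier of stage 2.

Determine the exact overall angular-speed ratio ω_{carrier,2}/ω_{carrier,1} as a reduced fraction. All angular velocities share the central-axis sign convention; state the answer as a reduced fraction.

Stage 1: N_ring = 36 + 2·18 = 72
Stage 1: 36(ω_s−ω_c) = −72(ω_r−ω_c),  ω_r=0, ω_c=1
Stage 1: ω_s = 1 − (72/36)(0−1) = 3
  ⇒ ω_s¹/ω_c¹ = 3
Stage 2: N_ring = 28 + 2·24 = 76
Stage 2: 28(ω_s−ω_c) = −76(ω_r−ω_c),  ω_r=0, ω_s=1
Stage 2: 28(1−ω_c) = −76(0−ω_c)  ⇒  104ω_c = 28  ⇒  ω_c = 7/26
  ⇒ ω_c²/ω_s² = 7/26
Coupling ω_s² = ω_s¹ ⇒ overall = 3 × 7/26 = 21/26

21/26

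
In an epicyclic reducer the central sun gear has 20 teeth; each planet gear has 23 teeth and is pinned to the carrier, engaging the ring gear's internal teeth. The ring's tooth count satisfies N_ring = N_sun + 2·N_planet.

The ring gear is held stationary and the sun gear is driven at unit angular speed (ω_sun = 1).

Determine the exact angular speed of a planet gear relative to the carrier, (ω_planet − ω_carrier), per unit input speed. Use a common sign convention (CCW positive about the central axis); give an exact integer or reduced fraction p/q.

-660/989

N_ring = 20 + 2·23 = 66
20(ω_s−ω_c) = −66(ω_r−ω_c),  ω_r=0, ω_s=1
20(1−ω_c) = −66(0−ω_c)  ⇒  86ω_c = 20  ⇒  ω_c = 10/43
sun–planet: 20·(1−10/43) = −23·(ω_p−ω_c)  ⇒  ω_p−ω_c = −(20/23)·(33/43) = -660/989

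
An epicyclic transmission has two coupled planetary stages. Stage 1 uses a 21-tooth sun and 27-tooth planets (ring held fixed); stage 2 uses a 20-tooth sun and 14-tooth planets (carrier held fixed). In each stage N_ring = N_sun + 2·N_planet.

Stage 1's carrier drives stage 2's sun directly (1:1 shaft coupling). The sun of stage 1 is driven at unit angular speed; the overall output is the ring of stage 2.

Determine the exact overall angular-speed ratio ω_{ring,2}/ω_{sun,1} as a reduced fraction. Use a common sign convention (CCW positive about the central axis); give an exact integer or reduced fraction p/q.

Stage 1: N_ring = 21 + 2·27 = 75
Stage 1: 21(ω_s−ω_c) = −75(ω_r−ω_c),  ω_r=0, ω_s=1
Stage 1: 21(1−ω_c) = −75(0−ω_c)  ⇒  96ω_c = 21  ⇒  ω_c = 7/32
  ⇒ ω_c¹/ω_s¹ = 7/32
Stage 2: N_ring = 20 + 2·14 = 48
Stage 2: 20(ω_s−ω_c) = −48(ω_r−ω_c),  ω_c=0, ω_s=1
Stage 2: ω_r = 0 − (20/48)(1−0) = -5/12
  ⇒ ω_r²/ω_s² = -5/12
Coupling ω_s² = ω_c¹ ⇒ overall = 7/32 × -5/12 = -35/384

-35/384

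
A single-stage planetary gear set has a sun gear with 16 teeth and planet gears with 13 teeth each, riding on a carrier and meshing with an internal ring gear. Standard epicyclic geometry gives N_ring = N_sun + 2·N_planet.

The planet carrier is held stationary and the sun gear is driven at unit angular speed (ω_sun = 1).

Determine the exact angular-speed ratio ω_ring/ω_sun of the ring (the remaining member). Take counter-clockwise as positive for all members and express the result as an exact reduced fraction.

N_ring = 16 + 2·13 = 42
16(ω_s−ω_c) = −42(ω_r−ω_c),  ω_c=0, ω_s=1
ω_r = 0 − (16/42)(1−0) = -8/21
ω_r/ω_s = -8/21

-8/21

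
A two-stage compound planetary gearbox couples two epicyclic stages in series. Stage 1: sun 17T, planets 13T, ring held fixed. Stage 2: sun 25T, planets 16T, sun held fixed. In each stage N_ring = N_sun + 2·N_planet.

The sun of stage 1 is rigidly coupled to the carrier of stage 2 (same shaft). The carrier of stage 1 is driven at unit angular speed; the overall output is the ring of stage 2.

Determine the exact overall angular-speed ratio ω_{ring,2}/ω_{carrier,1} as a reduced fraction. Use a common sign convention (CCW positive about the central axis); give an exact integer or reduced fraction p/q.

1640/323

Stage 1: N_ring = 17 + 2·13 = 43
Stage 1: 17(ω_s−ω_c) = −43(ω_r−ω_c),  ω_r=0, ω_c=1
Stage 1: ω_s = 1 − (43/17)(0−1) = 60/17
  ⇒ ω_s¹/ω_c¹ = 60/17
Stage 2: N_ring = 25 + 2·16 = 57
Stage 2: 25(ω_s−ω_c) = −57(ω_r−ω_c),  ω_s=0, ω_c=1
Stage 2: ω_r = 1 − (25/57)(0−1) = 82/57
  ⇒ ω_r²/ω_c² = 82/57
Coupling ω_c² = ω_s¹ ⇒ overall = 60/17 × 82/57 = 1640/323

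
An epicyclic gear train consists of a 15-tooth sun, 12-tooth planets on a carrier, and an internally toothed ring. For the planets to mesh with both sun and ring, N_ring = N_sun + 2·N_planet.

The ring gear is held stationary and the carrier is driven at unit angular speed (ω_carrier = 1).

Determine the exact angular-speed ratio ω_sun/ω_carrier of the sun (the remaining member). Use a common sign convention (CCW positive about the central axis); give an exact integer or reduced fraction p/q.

18/5

N_ring = 15 + 2·12 = 39
15(ω_s−ω_c) = −39(ω_r−ω_c),  ω_r=0, ω_c=1
ω_s = 1 − (39/15)(0−1) = 18/5
ω_s/ω_c = 18/5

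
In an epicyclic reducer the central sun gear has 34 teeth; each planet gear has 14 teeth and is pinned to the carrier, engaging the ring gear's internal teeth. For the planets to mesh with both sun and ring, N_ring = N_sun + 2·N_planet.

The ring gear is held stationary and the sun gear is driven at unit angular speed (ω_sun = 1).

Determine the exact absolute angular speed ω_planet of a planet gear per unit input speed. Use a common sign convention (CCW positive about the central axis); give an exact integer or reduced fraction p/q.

-17/14

N_ring = 34 + 2·14 = 62
34(ω_s−ω_c) = −62(ω_r−ω_c),  ω_r=0, ω_s=1
34(1−ω_c) = −62(0−ω_c)  ⇒  96ω_c = 34  ⇒  ω_c = 17/48
sun–planet: 34·(1−17/48) = −14·(ω_p−ω_c)  ⇒  ω_p−ω_c = −(34/14)·(31/48) = -527/336
ω_p = 17/48 − 527/336 = -17/14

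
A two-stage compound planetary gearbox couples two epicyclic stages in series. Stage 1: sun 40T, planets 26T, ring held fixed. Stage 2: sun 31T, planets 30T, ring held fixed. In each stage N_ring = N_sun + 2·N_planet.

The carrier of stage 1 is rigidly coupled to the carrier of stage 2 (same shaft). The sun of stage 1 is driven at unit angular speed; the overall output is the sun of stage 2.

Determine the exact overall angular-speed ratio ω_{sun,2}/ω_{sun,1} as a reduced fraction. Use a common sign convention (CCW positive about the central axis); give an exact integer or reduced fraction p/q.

Stage 1: N_ring = 40 + 2·26 = 92
Stage 1: 40(ω_s−ω_c) = −92(ω_r−ω_c),  ω_r=0, ω_s=1
Stage 1: 40(1−ω_c) = −92(0−ω_c)  ⇒  132ω_c = 40  ⇒  ω_c = 10/33
  ⇒ ω_c¹/ω_s¹ = 10/33
Stage 2: N_ring = 31 + 2·30 = 91
Stage 2: 31(ω_s−ω_c) = −91(ω_r−ω_c),  ω_r=0, ω_c=1
Stage 2: ω_s = 1 − (91/31)(0−1) = 122/31
  ⇒ ω_s²/ω_c² = 122/31
Coupling ω_c² = ω_c¹ ⇒ overall = 10/33 × 122/31 = 1220/1023

1220/1023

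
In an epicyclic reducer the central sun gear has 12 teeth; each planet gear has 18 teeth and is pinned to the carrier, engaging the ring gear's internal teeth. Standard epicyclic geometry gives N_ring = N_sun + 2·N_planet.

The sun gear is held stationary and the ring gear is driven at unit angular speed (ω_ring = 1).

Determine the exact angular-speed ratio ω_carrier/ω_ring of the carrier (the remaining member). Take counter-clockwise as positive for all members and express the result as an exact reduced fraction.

4/5

N_ring = 12 + 2·18 = 48
12(ω_s−ω_c) = −48(ω_r−ω_c),  ω_s=0, ω_r=1
12(0−ω_c) = −48(1−ω_c)  ⇒  60ω_c = 48  ⇒  ω_c = 4/5
ω_c/ω_r = 4/5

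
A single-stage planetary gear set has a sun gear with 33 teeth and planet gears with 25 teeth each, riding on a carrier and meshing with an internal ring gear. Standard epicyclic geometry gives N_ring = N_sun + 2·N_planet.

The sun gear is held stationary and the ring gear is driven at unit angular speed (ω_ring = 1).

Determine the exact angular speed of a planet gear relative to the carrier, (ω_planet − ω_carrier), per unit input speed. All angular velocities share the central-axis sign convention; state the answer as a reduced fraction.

N_ring = 33 + 2·25 = 83
33(ω_s−ω_c) = −83(ω_r−ω_c),  ω_s=0, ω_r=1
33(0−ω_c) = −83(1−ω_c)  ⇒  116ω_c = 83  ⇒  ω_c = 83/116
sun–planet: 33·(0−83/116) = −25·(ω_p−ω_c)  ⇒  ω_p−ω_c = −(33/25)·(-83/116) = 2739/2900

2739/2900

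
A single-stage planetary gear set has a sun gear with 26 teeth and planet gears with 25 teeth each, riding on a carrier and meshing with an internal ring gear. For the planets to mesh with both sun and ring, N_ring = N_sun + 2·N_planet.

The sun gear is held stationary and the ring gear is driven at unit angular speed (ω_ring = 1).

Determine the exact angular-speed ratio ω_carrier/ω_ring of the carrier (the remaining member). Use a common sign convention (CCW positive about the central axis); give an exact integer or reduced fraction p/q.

N_ring = 26 + 2·25 = 76
26(ω_s−ω_c) = −76(ω_r−ω_c),  ω_s=0, ω_r=1
26(0−ω_c) = −76(1−ω_c)  ⇒  102ω_c = 76  ⇒  ω_c = 38/51
ω_c/ω_r = 38/51

38/51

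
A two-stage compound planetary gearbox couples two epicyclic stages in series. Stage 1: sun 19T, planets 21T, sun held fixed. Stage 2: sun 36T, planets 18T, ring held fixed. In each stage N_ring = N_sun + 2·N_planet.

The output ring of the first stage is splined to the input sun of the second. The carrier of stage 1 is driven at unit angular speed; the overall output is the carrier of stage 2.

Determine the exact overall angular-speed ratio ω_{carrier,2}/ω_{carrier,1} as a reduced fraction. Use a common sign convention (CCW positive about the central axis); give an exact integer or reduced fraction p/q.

80/183

Stage 1: N_ring = 19 + 2·21 = 61
Stage 1: 19(ω_s−ω_c) = −61(ω_r−ω_c),  ω_s=0, ω_c=1
Stage 1: ω_r = 1 − (19/61)(0−1) = 80/61
  ⇒ ω_r¹/ω_c¹ = 80/61
Stage 2: N_ring = 36 + 2·18 = 72
Stage 2: 36(ω_s−ω_c) = −72(ω_r−ω_c),  ω_r=0, ω_s=1
Stage 2: 36(1−ω_c) = −72(0−ω_c)  ⇒  108ω_c = 36  ⇒  ω_c = 1/3
  ⇒ ω_c²/ω_s² = 1/3
Coupling ω_s² = ω_r¹ ⇒ overall = 80/61 × 1/3 = 80/183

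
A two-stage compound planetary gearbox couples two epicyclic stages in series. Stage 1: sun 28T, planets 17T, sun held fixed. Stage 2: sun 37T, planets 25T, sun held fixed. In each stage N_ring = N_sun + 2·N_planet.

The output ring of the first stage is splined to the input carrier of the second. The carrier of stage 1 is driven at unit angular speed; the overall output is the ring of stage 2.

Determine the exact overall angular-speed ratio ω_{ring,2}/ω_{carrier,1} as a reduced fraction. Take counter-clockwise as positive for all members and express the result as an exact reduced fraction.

Stage 1: N_ring = 28 + 2·17 = 62
Stage 1: 28(ω_s−ω_c) = −62(ω_r−ω_c),  ω_s=0, ω_c=1
Stage 1: ω_r = 1 − (28/62)(0−1) = 45/31
  ⇒ ω_r¹/ω_c¹ = 45/31
Stage 2: N_ring = 37 + 2·25 = 87
Stage 2: 37(ω_s−ω_c) = −87(ω_r−ω_c),  ω_s=0, ω_c=1
Stage 2: ω_r = 1 − (37/87)(0−1) = 124/87
  ⇒ ω_r²/ω_c² = 124/87
Coupling ω_c² = ω_r¹ ⇒ overall = 45/31 × 124/87 = 60/29

60/29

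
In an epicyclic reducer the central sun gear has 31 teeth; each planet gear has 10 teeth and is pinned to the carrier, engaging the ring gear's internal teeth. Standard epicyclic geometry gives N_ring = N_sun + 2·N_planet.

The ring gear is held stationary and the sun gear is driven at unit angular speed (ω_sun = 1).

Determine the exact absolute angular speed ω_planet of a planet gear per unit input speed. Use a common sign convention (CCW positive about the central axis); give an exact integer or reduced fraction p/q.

N_ring = 31 + 2·10 = 51
31(ω_s−ω_c) = −51(ω_r−ω_c),  ω_r=0, ω_s=1
31(1−ω_c) = −51(0−ω_c)  ⇒  82ω_c = 31  ⇒  ω_c = 31/82
sun–planet: 31·(1−31/82) = −10·(ω_p−ω_c)  ⇒  ω_p−ω_c = −(31/10)·(51/82) = -1581/820
ω_p = 31/82 − 1581/820 = -31/20

-31/20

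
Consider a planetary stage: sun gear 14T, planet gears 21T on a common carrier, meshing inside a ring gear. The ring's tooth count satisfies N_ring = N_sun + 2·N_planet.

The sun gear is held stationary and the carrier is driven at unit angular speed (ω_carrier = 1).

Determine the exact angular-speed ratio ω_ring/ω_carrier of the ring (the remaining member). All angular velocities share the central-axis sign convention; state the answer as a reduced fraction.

5/4

N_ring = 14 + 2·21 = 56
14(ω_s−ω_c) = −56(ω_r−ω_c),  ω_s=0, ω_c=1
ω_r = 1 − (14/56)(0−1) = 5/4
ω_r/ω_c = 5/4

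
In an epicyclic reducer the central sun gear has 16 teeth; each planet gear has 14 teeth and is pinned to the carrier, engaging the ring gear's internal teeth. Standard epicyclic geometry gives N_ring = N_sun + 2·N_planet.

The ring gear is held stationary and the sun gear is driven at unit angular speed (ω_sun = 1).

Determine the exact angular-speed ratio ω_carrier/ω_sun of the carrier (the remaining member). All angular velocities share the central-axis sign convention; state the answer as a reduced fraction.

N_ring = 16 + 2·14 = 44
16(ω_s−ω_c) = −44(ω_r−ω_c),  ω_r=0, ω_s=1
16(1−ω_c) = −44(0−ω_c)  ⇒  60ω_c = 16  ⇒  ω_c = 4/15
ω_c/ω_s = 4/15

4/15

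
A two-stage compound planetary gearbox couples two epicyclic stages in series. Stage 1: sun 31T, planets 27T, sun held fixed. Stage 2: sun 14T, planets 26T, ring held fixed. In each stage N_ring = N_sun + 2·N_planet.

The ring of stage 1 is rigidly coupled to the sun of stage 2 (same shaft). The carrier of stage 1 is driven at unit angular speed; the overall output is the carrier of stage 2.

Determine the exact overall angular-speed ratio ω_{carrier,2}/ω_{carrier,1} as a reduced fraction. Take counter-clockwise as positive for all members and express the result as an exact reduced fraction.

Stage 1: N_ring = 31 + 2·27 = 85
Stage 1: 31(ω_s−ω_c) = −85(ω_r−ω_c),  ω_s=0, ω_c=1
Stage 1: ω_r = 1 − (31/85)(0−1) = 116/85
  ⇒ ω_r¹/ω_c¹ = 116/85
Stage 2: N_ring = 14 + 2·26 = 66
Stage 2: 14(ω_s−ω_c) = −66(ω_r−ω_c),  ω_r=0, ω_s=1
Stage 2: 14(1−ω_c) = −66(0−ω_c)  ⇒  80ω_c = 14  ⇒  ω_c = 7/40
  ⇒ ω_c²/ω_s² = 7/40
Coupling ω_s² = ω_r¹ ⇒ overall = 116/85 × 7/40 = 203/850

203/850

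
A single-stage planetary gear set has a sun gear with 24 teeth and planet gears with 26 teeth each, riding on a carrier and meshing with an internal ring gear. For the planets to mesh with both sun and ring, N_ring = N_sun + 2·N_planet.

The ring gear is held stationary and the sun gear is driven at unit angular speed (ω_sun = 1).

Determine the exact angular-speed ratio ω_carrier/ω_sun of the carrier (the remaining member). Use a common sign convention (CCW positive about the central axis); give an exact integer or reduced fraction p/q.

6/25

N_ring = 24 + 2·26 = 76
24(ω_s−ω_c) = −76(ω_r−ω_c),  ω_r=0, ω_s=1
24(1−ω_c) = −76(0−ω_c)  ⇒  100ω_c = 24  ⇒  ω_c = 6/25
ω_c/ω_s = 6/25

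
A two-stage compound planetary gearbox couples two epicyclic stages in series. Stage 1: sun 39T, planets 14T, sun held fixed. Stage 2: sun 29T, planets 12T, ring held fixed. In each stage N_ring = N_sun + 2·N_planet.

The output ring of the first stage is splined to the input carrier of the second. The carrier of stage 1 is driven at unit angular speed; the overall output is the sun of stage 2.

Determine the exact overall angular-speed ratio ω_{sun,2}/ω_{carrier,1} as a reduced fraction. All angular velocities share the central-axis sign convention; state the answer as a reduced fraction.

Stage 1: N_ring = 39 + 2·14 = 67
Stage 1: 39(ω_s−ω_c) = −67(ω_r−ω_c),  ω_s=0, ω_c=1
Stage 1: ω_r = 1 − (39/67)(0−1) = 106/67
  ⇒ ω_r¹/ω_c¹ = 106/67
Stage 2: N_ring = 29 + 2·12 = 53
Stage 2: 29(ω_s−ω_c) = −53(ω_r−ω_c),  ω_r=0, ω_c=1
Stage 2: ω_s = 1 − (53/29)(0−1) = 82/29
  ⇒ ω_s²/ω_c² = 82/29
Coupling ω_c² = ω_r¹ ⇒ overall = 106/67 × 82/29 = 8692/1943

8692/1943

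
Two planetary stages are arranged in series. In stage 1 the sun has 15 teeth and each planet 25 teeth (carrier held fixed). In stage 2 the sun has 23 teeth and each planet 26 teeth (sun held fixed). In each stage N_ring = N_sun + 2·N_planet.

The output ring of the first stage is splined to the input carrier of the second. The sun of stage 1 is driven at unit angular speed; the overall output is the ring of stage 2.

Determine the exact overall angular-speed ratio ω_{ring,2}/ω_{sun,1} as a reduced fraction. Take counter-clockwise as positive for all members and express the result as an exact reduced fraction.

-98/325

Stage 1: N_ring = 15 + 2·25 = 65
Stage 1: 15(ω_s−ω_c) = −65(ω_r−ω_c),  ω_c=0, ω_s=1
Stage 1: ω_r = 0 − (15/65)(1−0) = -3/13
  ⇒ ω_r¹/ω_s¹ = -3/13
Stage 2: N_ring = 23 + 2·26 = 75
Stage 2: 23(ω_s−ω_c) = −75(ω_r−ω_c),  ω_s=0, ω_c=1
Stage 2: ω_r = 1 − (23/75)(0−1) = 98/75
  ⇒ ω_r²/ω_c² = 98/75
Coupling ω_c² = ω_r¹ ⇒ overall = -3/13 × 98/75 = -98/325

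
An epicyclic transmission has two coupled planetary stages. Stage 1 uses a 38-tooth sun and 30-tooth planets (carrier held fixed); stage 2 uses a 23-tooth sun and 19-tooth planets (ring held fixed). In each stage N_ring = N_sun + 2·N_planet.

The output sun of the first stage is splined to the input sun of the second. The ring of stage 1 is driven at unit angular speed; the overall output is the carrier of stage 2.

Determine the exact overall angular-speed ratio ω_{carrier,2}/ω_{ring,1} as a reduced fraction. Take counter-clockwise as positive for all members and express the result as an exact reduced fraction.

-161/228

Stage 1: N_ring = 38 + 2·30 = 98
Stage 1: 38(ω_s−ω_c) = −98(ω_r−ω_c),  ω_c=0, ω_r=1
Stage 1: ω_s = 0 − (98/38)(1−0) = -49/19
  ⇒ ω_s¹/ω_r¹ = -49/19
Stage 2: N_ring = 23 + 2·19 = 61
Stage 2: 23(ω_s−ω_c) = −61(ω_r−ω_c),  ω_r=0, ω_s=1
Stage 2: 23(1−ω_c) = −61(0−ω_c)  ⇒  84ω_c = 23  ⇒  ω_c = 23/84
  ⇒ ω_c²/ω_s² = 23/84
Coupling ω_s² = ω_s¹ ⇒ overall = -49/19 × 23/84 = -161/228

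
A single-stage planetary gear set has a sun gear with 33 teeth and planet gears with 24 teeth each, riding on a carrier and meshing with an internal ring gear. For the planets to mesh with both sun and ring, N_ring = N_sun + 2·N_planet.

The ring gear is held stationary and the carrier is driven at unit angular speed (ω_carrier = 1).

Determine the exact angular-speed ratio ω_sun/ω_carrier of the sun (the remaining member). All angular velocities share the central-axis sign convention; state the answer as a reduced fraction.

38/11

N_ring = 33 + 2·24 = 81
33(ω_s−ω_c) = −81(ω_r−ω_c),  ω_r=0, ω_c=1
ω_s = 1 − (81/33)(0−1) = 38/11
ω_s/ω_c = 38/11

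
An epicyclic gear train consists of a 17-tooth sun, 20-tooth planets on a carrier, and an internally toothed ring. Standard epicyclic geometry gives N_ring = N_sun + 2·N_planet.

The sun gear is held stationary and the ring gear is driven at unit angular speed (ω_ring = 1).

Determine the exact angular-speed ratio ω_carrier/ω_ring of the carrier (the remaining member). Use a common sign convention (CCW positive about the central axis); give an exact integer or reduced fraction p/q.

N_ring = 17 + 2·20 = 57
17(ω_s−ω_c) = −57(ω_r−ω_c),  ω_s=0, ω_r=1
17(0−ω_c) = −57(1−ω_c)  ⇒  74ω_c = 57  ⇒  ω_c = 57/74
ω_c/ω_r = 57/74

57/74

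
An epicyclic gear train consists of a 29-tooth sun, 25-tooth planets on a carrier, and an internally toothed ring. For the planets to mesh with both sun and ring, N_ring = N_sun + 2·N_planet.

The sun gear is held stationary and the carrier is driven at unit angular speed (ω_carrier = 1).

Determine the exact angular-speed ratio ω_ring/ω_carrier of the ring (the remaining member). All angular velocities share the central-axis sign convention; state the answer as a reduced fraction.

N_ring = 29 + 2·25 = 79
29(ω_s−ω_c) = −79(ω_r−ω_c),  ω_s=0, ω_c=1
ω_r = 1 − (29/79)(0−1) = 108/79
ω_r/ω_c = 108/79

108/79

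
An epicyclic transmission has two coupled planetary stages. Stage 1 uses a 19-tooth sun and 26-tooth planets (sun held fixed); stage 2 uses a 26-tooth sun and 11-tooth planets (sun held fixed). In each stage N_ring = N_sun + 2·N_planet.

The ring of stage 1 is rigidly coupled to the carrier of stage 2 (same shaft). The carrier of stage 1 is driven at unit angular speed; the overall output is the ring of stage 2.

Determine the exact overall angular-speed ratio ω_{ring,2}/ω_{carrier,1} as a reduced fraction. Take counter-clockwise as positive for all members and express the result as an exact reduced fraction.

Stage 1: N_ring = 19 + 2·26 = 71
Stage 1: 19(ω_s−ω_c) = −71(ω_r−ω_c),  ω_s=0, ω_c=1
Stage 1: ω_r = 1 − (19/71)(0−1) = 90/71
  ⇒ ω_r¹/ω_c¹ = 90/71
Stage 2: N_ring = 26 + 2·11 = 48
Stage 2: 26(ω_s−ω_c) = −48(ω_r−ω_c),  ω_s=0, ω_c=1
Stage 2: ω_r = 1 − (26/48)(0−1) = 37/24
  ⇒ ω_r²/ω_c² = 37/24
Coupling ω_c² = ω_r¹ ⇒ overall = 90/71 × 37/24 = 555/284

555/284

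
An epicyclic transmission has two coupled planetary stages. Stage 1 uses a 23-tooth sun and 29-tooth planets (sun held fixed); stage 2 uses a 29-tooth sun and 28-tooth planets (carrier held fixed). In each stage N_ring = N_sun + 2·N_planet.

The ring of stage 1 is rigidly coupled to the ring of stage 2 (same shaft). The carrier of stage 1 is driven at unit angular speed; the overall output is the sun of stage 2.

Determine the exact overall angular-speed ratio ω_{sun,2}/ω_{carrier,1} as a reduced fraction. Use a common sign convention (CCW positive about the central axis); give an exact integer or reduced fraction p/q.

-8840/2349

Stage 1: N_ring = 23 + 2·29 = 81
Stage 1: 23(ω_s−ω_c) = −81(ω_r−ω_c),  ω_s=0, ω_c=1
Stage 1: ω_r = 1 − (23/81)(0−1) = 104/81
  ⇒ ω_r¹/ω_c¹ = 104/81
Stage 2: N_ring = 29 + 2·28 = 85
Stage 2: 29(ω_s−ω_c) = −85(ω_r−ω_c),  ω_c=0, ω_r=1
Stage 2: ω_s = 0 − (85/29)(1−0) = -85/29
  ⇒ ω_s²/ω_r² = -85/29
Coupling ω_r² = ω_r¹ ⇒ overall = 104/81 × -85/29 = -8840/2349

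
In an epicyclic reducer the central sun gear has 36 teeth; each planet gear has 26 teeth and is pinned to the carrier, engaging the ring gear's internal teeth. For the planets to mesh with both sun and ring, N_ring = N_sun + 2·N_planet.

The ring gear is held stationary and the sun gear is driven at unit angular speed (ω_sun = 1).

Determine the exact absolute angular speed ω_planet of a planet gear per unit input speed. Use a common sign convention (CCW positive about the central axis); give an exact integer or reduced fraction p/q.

N_ring = 36 + 2·26 = 88
36(ω_s−ω_c) = −88(ω_r−ω_c),  ω_r=0, ω_s=1
36(1−ω_c) = −88(0−ω_c)  ⇒  124ω_c = 36  ⇒  ω_c = 9/31
sun–planet: 36·(1−9/31) = −26·(ω_p−ω_c)  ⇒  ω_p−ω_c = −(36/26)·(22/31) = -396/403
ω_p = 9/31 − 396/403 = -9/13

-9/13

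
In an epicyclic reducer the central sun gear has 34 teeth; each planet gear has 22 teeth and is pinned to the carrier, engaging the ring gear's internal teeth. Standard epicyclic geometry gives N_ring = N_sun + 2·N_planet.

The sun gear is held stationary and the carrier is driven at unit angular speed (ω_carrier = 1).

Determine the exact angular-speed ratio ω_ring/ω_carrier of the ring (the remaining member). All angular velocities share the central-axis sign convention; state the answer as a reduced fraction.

56/39

N_ring = 34 + 2·22 = 78
34(ω_s−ω_c) = −78(ω_r−ω_c),  ω_s=0, ω_c=1
ω_r = 1 − (34/78)(0−1) = 56/39
ω_r/ω_c = 56/39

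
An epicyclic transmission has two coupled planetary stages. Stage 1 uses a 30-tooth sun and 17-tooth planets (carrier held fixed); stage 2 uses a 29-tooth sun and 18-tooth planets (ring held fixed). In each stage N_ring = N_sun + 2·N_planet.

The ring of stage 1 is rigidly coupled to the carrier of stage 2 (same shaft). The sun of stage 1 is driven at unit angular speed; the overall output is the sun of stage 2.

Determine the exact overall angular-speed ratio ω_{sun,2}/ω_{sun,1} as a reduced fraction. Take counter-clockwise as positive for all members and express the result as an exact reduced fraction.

Stage 1: N_ring = 30 + 2·17 = 64
Stage 1: 30(ω_s−ω_c) = −64(ω_r−ω_c),  ω_c=0, ω_s=1
Stage 1: ω_r = 0 − (30/64)(1−0) = -15/32
  ⇒ ω_r¹/ω_s¹ = -15/32
Stage 2: N_ring = 29 + 2·18 = 65
Stage 2: 29(ω_s−ω_c) = −65(ω_r−ω_c),  ω_r=0, ω_c=1
Stage 2: ω_s = 1 − (65/29)(0−1) = 94/29
  ⇒ ω_s²/ω_c² = 94/29
Coupling ω_c² = ω_r¹ ⇒ overall = -15/32 × 94/29 = -705/464

-705/464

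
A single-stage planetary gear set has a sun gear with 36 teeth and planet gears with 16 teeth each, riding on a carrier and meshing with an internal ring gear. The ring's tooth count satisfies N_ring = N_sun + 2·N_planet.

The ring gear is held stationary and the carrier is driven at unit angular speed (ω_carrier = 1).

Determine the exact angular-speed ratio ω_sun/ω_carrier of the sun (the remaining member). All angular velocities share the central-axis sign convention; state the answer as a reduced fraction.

26/9

N_ring = 36 + 2·16 = 68
36(ω_s−ω_c) = −68(ω_r−ω_c),  ω_r=0, ω_c=1
ω_s = 1 − (68/36)(0−1) = 26/9
ω_s/ω_c = 26/9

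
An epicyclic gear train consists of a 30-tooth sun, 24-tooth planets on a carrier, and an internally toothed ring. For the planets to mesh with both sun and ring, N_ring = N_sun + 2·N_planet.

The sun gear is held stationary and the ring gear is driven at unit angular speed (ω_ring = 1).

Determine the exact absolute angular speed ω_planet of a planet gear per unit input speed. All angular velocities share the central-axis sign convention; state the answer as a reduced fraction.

13/8

N_ring = 30 + 2·24 = 78
30(ω_s−ω_c) = −78(ω_r−ω_c),  ω_s=0, ω_r=1
30(0−ω_c) = −78(1−ω_c)  ⇒  108ω_c = 78  ⇒  ω_c = 13/18
sun–planet: 30·(0−13/18) = −24·(ω_p−ω_c)  ⇒  ω_p−ω_c = −(30/24)·(-13/18) = 65/72
ω_p = 13/18 + 65/72 = 13/8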